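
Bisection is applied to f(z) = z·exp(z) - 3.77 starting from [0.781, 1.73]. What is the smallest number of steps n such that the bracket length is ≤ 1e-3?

Initial width b − a = 1.73 − 0.781 = 0.949000.
After n steps the width is (b−a)/2^n; need (b−a)/2^n ≤ 1e-3.
So n ≥ log₂(0.949000/1e-3) = log₂(949.0000) ≈ 9.8903.
Hence n = 10.

10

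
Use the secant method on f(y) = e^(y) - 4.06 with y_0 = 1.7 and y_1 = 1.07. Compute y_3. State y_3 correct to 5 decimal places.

1.40988

f(y_0) = 1.413947, f(y_1) = -1.144621
y_2 = 1.070000 - (-1.144621)·(1.070000 - 1.700000)/(-1.144621 - (1.413947)) = 1.351842; f(y_2) = -0.195464
y_3 = 1.351842 - (-0.195464)·(1.351842 - 1.070000)/(-0.195464 - (-1.144621)) = 1.409883; f(y_3) = 0.035474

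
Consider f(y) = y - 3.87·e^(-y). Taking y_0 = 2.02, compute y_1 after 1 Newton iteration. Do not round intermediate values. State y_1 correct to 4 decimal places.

1.0245

f'(y) = 1 + 3.87·e^(-y)
y_0 = 2.020000: f = 1.506623, f' = 1.513377 → y_1 = 2.020000 - (1.506623)/(1.513377) = 1.024462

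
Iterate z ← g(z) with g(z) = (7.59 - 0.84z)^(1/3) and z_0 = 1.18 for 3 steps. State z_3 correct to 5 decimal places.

1.82340

z_1 = g(1.180000) = 1.875664
z_2 = g(1.875664) = 1.818577
z_3 = g(1.818577) = 1.823398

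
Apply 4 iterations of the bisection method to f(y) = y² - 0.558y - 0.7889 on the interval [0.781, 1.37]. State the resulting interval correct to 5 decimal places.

[1.18594, 1.22275]

f(0.781000) = -0.614737, f(1.370000) = 0.323540 (opposite signs)
step 1: m = 1.075500, f(m) = -0.232329 < 0 → root in [1.075500, 1.370000]
step 2: m = 1.222750, f(m) = 0.023923 > 0 → root in [1.075500, 1.222750]
step 3: m = 1.149125, f(m) = -0.109623 < 0 → root in [1.149125, 1.222750]
step 4: m = 1.185938, f(m) = -0.044205 < 0 → root in [1.185938, 1.222750]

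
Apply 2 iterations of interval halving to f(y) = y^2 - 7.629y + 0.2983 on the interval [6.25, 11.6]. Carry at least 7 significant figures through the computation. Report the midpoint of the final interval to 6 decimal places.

f(6.250000) = -8.320450, f(11.600000) = 46.361900 (opposite signs)
step 1: m = 8.925000, f(m) = 11.865100 > 0 → root in [6.250000, 8.925000]
step 2: m = 7.587500, f(m) = -0.016581 < 0 → root in [7.587500, 8.925000]
Midpoint of [7.587500, 8.925000] = 8.256250

8.256250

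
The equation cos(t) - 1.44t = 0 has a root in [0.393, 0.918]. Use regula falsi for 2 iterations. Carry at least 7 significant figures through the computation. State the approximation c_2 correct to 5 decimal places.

0.57987

f(0.393000) = 0.357844, f(0.918000) = -0.714510
step 1: c = 0.568192, f(c) = 0.024678 > 0 → new bracket [0.568192, 0.918000]
step 2: c = 0.579871, f(c) = 0.001519 > 0 → new bracket [0.579871, 0.918000]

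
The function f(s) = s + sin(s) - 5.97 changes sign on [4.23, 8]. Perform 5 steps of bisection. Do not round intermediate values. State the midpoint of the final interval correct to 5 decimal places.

f(4.230000) = -2.625889, f(8.000000) = 3.019358 (opposite signs)
step 1: m = 6.115000, f(m) = -0.022394 < 0 → root in [6.115000, 8.000000]
step 2: m = 7.057500, f(m) = 1.786726 > 0 → root in [6.115000, 7.057500]
step 3: m = 6.586250, f(m) = 0.914697 > 0 → root in [6.115000, 6.586250]
step 4: m = 6.350625, f(m) = 0.448014 > 0 → root in [6.115000, 6.350625]
step 5: m = 6.232812, f(m) = 0.212461 > 0 → root in [6.115000, 6.232812]
Midpoint of [6.115000, 6.232812] = 6.173906

6.17391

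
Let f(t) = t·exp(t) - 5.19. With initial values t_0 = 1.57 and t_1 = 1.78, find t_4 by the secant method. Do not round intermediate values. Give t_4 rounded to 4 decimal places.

1.3487

Secant update: t_(k+1) = t_k − f(t_k)·(t_k − t_(k-1))/(f(t_k) − f(t_(k-1))).
f(t_0) = 2.356438, f(t_1) = 5.365144
t_2 = 1.780000 - (5.365144)·(1.780000 - 1.570000)/(5.365144 - (2.356438)) = 1.405527; f(t_2) = 0.541280
t_3 = 1.405527 - (0.541280)·(1.405527 - 1.780000)/(0.541280 - (5.365144)) = 1.363508; f(t_3) = 0.141155
t_4 = 1.363508 - (0.141155)·(1.363508 - 1.405527)/(0.141155 - (0.541280)) = 1.348684; f(t_4) = 0.005607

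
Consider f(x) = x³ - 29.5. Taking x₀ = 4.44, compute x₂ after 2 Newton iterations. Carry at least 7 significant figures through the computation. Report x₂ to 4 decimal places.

3.1278

f'(x) = 3x²
x_0 = 4.440000: f = 58.028384, f' = 59.140800 → x_1 = 4.440000 - (58.028384)/(59.140800) = 3.458810
x_1 = 3.458810: f = 11.878998, f' = 35.890092 → x_2 = 3.458810 - (11.878998)/(35.890092) = 3.127827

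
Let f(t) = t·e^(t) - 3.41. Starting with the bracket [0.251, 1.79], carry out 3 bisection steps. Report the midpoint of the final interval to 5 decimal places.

1.11669

f(0.251000) = -3.087387, f(1.790000) = 7.311120 (opposite signs)
step 1: m = 1.020500, f(m) = -0.578539 < 0 → root in [1.020500, 1.790000]
step 2: m = 1.405250, f(m) = 2.318566 > 0 → root in [1.020500, 1.405250]
step 3: m = 1.212875, f(m) = 0.669068 > 0 → root in [1.020500, 1.212875]
Midpoint of [1.020500, 1.212875] = 1.116687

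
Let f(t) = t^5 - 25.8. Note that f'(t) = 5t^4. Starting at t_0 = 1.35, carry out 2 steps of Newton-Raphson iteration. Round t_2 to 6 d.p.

Newton update: t ← t − f(t)/f'(t).
t_0 = 1.350000: f = -21.315967, f' = 16.607531 → t_1 = 1.350000 - (-21.315967)/(16.607531) = 2.633512
t_1 = 2.633512: f = 100.870812, f' = 240.497877 → t_2 = 2.633512 - (100.870812)/(240.497877) = 2.214087

2.214087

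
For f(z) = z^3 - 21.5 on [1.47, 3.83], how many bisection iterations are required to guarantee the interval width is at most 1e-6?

Initial width b − a = 3.83 − 1.47 = 2.360000.
After n steps the width is (b−a)/2^n; need (b−a)/2^n ≤ 1e-6.
So n ≥ log₂(2.360000/1e-6) = log₂(2360000.0000) ≈ 21.1704.
Hence n = 22.

22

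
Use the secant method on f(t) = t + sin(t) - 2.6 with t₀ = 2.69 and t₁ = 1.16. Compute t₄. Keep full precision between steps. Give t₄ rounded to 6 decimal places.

f(t_0) = 0.526399, f(t_1) = -0.523197
t_2 = 1.160000 - (-0.523197)·(1.160000 - 2.690000)/(-0.523197 - (0.526399)) = 1.922666; f(t_2) = 0.261396
t_3 = 1.922666 - (0.261396)·(1.922666 - 1.160000)/(0.261396 - (-0.523197)) = 1.668575; f(t_3) = 0.063799
t_4 = 1.668575 - (0.063799)·(1.668575 - 1.922666)/(0.063799 - (0.261396)) = 1.586536; f(t_4) = -0.013588

1.586536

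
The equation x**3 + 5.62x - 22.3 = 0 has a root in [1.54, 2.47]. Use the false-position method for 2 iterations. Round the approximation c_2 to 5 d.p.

2.15787

f(1.540000) = -9.992936, f(2.470000) = 6.650623
step 1: c = 2.098380, f(c) = -1.267520 < 0 → new bracket [2.098380, 2.470000]
step 2: c = 2.157868, f(c) = -0.124894 < 0 → new bracket [2.157868, 2.470000]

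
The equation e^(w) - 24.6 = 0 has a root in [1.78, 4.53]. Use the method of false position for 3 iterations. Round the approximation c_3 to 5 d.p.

2.94925

f(1.780000) = -18.670144, f(4.530000) = 68.158561
step 1: c = 2.371312, f(c) = -13.888559 < 0 → new bracket [2.371312, 4.530000]
step 2: c = 2.736725, f(c) = -9.163650 < 0 → new bracket [2.736725, 4.530000]
step 3: c = 2.949251, f(c) = -5.508358 < 0 → new bracket [2.949251, 4.530000]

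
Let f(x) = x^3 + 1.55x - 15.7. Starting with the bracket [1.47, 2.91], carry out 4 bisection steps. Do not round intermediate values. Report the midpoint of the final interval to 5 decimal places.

2.32500

f(1.470000) = -10.244977, f(2.910000) = 13.452671 (opposite signs)
step 1: m = 2.190000, f(m) = -1.802041 < 0 → root in [2.190000, 2.910000]
step 2: m = 2.550000, f(m) = 4.833875 > 0 → root in [2.190000, 2.550000]
step 3: m = 2.370000, f(m) = 1.285553 > 0 → root in [2.190000, 2.370000]
step 4: m = 2.280000, f(m) = -0.313648 < 0 → root in [2.280000, 2.370000]
Midpoint of [2.280000, 2.370000] = 2.325000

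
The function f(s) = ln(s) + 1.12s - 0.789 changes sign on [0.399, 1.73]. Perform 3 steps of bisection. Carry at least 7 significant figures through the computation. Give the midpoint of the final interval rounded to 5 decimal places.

0.81494

f(0.399000) = -1.260914, f(1.730000) = 1.696721 (opposite signs)
step 1: m = 1.064500, f(m) = 0.465745 > 0 → root in [0.399000, 1.064500]
step 2: m = 0.731750, f(m) = -0.281756 < 0 → root in [0.731750, 1.064500]
step 3: m = 0.898125, f(m) = 0.109454 > 0 → root in [0.731750, 0.898125]
Midpoint of [0.731750, 0.898125] = 0.814938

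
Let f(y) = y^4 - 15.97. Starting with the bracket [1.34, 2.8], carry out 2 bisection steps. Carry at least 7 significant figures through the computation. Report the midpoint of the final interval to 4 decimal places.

1.8875

f(1.340000) = -12.745821, f(2.800000) = 45.495600 (opposite signs)
step 1: m = 2.070000, f(m) = 2.390368 > 0 → root in [1.340000, 2.070000]
step 2: m = 1.705000, f(m) = -7.519206 < 0 → root in [1.705000, 2.070000]
Midpoint of [1.705000, 2.070000] = 1.887500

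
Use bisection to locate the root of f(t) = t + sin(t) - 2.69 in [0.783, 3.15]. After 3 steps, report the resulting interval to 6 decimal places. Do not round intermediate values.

[1.670625, 1.966500]

f(0.783000) = -1.201591, f(3.150000) = 0.451593 (opposite signs)
step 1: m = 1.966500, f(m) = 0.199226 > 0 → root in [0.783000, 1.966500]
step 2: m = 1.374750, f(m) = -0.334406 < 0 → root in [1.374750, 1.966500]
step 3: m = 1.670625, f(m) = -0.024354 < 0 → root in [1.670625, 1.966500]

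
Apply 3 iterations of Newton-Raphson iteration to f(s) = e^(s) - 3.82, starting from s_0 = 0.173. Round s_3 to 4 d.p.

f'(s) = e^(s)
s_0 = 0.173000: f = -2.631134, f' = 1.188866 → s_1 = 0.173000 - (-2.631134)/(1.188866) = 2.386146
s_1 = 2.386146: f = 7.051511, f' = 10.871511 → s_2 = 2.386146 - (7.051511)/(10.871511) = 1.737523
s_2 = 1.737523: f = 1.863247, f' = 5.683247 → s_3 = 1.737523 - (1.863247)/(5.683247) = 1.409674

1.4097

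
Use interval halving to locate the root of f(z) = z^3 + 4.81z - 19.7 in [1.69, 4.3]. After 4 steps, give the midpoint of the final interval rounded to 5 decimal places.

f(1.690000) = -6.744291, f(4.300000) = 80.490000 (opposite signs)
step 1: m = 2.995000, f(m) = 21.571175 > 0 → root in [1.690000, 2.995000]
step 2: m = 2.342500, f(m) = 4.421440 > 0 → root in [1.690000, 2.342500]
step 3: m = 2.016250, f(m) = -1.805249 < 0 → root in [2.016250, 2.342500]
step 4: m = 2.179375, f(m) = 1.134118 > 0 → root in [2.016250, 2.179375]
Midpoint of [2.016250, 2.179375] = 2.097813

2.09781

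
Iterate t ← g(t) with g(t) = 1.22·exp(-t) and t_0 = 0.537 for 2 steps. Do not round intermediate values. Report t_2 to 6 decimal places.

t_1 = g(0.537000) = 0.713089
t_2 = g(0.713089) = 0.597956

0.597956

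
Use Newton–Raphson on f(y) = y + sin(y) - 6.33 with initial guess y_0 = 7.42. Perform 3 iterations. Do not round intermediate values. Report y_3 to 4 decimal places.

Newton update: y ← y − f(y)/f'(y).
f'(y) = 1 + cos(y)
y_0 = 7.420000: f = 1.997299, f' = 1.420487 → y_1 = 7.420000 - (1.997299)/(1.420487) = 6.013933
y_1 = 6.013933: f = -0.582077, f' = 1.963970 → y_2 = 6.013933 - (-0.582077)/(1.963970) = 6.310311
y_2 = 6.310311: f = 0.007434, f' = 1.999632 → y_3 = 6.310311 - (0.007434)/(1.999632) = 6.306594

6.3066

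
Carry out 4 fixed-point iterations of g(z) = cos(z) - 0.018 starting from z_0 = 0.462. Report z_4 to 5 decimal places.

0.68221

z_1 = g(0.462000) = 0.877163
z_2 = g(0.877163) = 0.621335
z_3 = g(0.621335) = 0.795102
z_4 = g(0.795102) = 0.682212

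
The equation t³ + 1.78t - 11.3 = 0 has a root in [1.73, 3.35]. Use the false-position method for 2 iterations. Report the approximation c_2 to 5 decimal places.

1.93276

False-position update: c = (a·f(b) − b·f(a))/(f(b) − f(a)); replace the endpoint whose sign matches f(c).
f(1.730000) = -3.042883, f(3.350000) = 32.258375
step 1: c = 1.869640, f(c) = -1.436613 < 0 → new bracket [1.869640, 3.350000]
step 2: c = 1.932756, f(c) = -0.639791 < 0 → new bracket [1.932756, 3.350000]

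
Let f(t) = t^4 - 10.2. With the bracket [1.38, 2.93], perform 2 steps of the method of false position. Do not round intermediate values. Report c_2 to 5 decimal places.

1.62384

f(1.380000) = -6.573261, f(2.930000) = 63.500508
step 1: c = 1.525398, f(c) = -4.785826 < 0 → new bracket [1.525398, 2.930000]
step 2: c = 1.623839, f(c) = -3.247011 < 0 → new bracket [1.623839, 2.930000]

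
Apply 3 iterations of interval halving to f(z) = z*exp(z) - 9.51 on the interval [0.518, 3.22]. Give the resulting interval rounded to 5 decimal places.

f(0.518000) = -8.640451, f(3.220000) = 71.080547 (opposite signs)
step 1: m = 1.869000, f(m) = 2.604505 > 0 → root in [0.518000, 1.869000]
step 2: m = 1.193500, f(m) = -5.573114 < 0 → root in [1.193500, 1.869000]
step 3: m = 1.531250, f(m) = -2.429572 < 0 → root in [1.531250, 1.869000]

[1.53125, 1.86900]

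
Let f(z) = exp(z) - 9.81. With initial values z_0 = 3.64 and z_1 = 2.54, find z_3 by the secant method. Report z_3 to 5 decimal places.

2.29933

f(z_0) = 28.281837, f(z_1) = 2.869671
z_2 = 2.540000 - (2.869671)·(2.540000 - 3.640000)/(2.869671 - (28.281837)) = 2.415782; f(z_2) = 1.388529
z_3 = 2.415782 - (1.388529)·(2.415782 - 2.540000)/(1.388529 - (2.869671)) = 2.299332; f(z_3) = 0.157521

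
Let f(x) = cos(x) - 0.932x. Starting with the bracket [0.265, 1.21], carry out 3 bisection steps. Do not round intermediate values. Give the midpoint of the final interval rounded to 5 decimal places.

0.79656

f(0.265000) = 0.718113, f(1.210000) = -0.774701 (opposite signs)
step 1: m = 0.737500, f(m) = 0.052802 > 0 → root in [0.737500, 1.210000]
step 2: m = 0.973750, f(m) = -0.345333 < 0 → root in [0.737500, 0.973750]
step 3: m = 0.855625, f(m) = -0.141696 < 0 → root in [0.737500, 0.855625]
Midpoint of [0.737500, 0.855625] = 0.796563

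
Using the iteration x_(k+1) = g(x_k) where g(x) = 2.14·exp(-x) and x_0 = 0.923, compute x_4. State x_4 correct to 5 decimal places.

x_1 = g(0.923000) = 0.850276
x_2 = g(0.850276) = 0.914415
x_3 = g(0.914415) = 0.857607
x_4 = g(0.857607) = 0.907737

0.90774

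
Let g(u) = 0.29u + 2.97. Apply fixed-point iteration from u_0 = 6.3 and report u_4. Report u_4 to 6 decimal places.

4.198071

u_1 = g(6.300000) = 4.797000
u_2 = g(4.797000) = 4.361130
u_3 = g(4.361130) = 4.234728
u_4 = g(4.234728) = 4.198071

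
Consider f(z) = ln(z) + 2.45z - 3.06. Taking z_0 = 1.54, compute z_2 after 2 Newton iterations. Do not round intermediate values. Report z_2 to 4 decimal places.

1.1810

Newton update: z ← z − f(z)/f'(z).
f'(z) = 1/z + 2.45
z_0 = 1.540000: f = 1.144782, f' = 3.099351 → z_1 = 1.540000 - (1.144782)/(3.099351) = 1.170638
z_1 = 1.170638: f = -0.034388, f' = 3.304235 → z_2 = 1.170638 - (-0.034388)/(3.304235) = 1.181045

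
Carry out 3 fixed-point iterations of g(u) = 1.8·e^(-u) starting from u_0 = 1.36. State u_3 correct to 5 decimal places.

u_1 = g(1.360000) = 0.461989
u_2 = g(0.461989) = 1.134052
u_3 = g(1.134052) = 0.579108

0.57911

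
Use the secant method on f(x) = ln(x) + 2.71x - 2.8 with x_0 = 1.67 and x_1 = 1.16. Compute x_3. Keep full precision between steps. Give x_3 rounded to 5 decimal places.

f(x_0) = 2.238524, f(x_1) = 0.492020
x_2 = 1.160000 - (0.492020)·(1.160000 - 1.670000)/(0.492020 - (2.238524)) = 1.016324; f(x_2) = -0.029569
x_3 = 1.016324 - (-0.029569)·(1.016324 - 1.160000)/(-0.029569 - (0.492020)) = 1.024469; f(x_3) = 0.000486

1.02447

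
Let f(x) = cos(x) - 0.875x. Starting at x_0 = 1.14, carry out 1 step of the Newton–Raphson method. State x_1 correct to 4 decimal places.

0.8149

Newton update: x ← x − f(x)/f'(x).
f'(x) = -sin(x) - 0.875
x_0 = 1.140000: f = -0.579905, f' = -1.783633 → x_1 = 1.140000 - (-0.579905)/(-1.783633) = 0.814874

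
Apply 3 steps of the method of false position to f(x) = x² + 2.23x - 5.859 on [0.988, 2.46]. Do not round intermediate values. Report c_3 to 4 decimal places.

f(0.988000) = -2.679616, f(2.460000) = 5.678400
step 1: c = 1.459930, f(c) = -0.471963 < 0 → new bracket [1.459930, 2.460000]
step 2: c = 1.536672, f(c) = -0.070859 < 0 → new bracket [1.536672, 2.460000]
step 3: c = 1.548052, f(c) = -0.010378 < 0 → new bracket [1.548052, 2.460000]

1.5481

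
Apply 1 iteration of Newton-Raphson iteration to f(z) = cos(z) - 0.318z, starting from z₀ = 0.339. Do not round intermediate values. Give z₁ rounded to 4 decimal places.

1.6230

f'(z) = -sin(z) - 0.318
z_0 = 0.339000: f = 0.835286, f' = -0.650544 → z_1 = 0.339000 - (0.835286)/(-0.650544) = 1.622980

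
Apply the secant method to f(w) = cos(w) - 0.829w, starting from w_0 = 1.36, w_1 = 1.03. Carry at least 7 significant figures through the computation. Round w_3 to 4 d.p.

0.8222

f(w_0) = -0.918201, f(w_1) = -0.339051
w_2 = 1.030000 - (-0.339051)·(1.030000 - 1.360000)/(-0.339051 - (-0.918201)) = 0.836809; f(w_2) = -0.023878
w_3 = 0.836809 - (-0.023878)·(0.836809 - 1.030000)/(-0.023878 - (-0.339051)) = 0.822172; f(w_3) = -0.000949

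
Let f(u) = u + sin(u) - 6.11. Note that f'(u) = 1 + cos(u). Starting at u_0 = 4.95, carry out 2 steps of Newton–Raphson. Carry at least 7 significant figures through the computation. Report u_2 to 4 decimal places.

6.1829

Newton update: u ← u − f(u)/f'(u).
u_0 = 4.950000: f = -2.131903, f' = 1.235381 → u_1 = 4.950000 - (-2.131903)/(1.235381) = 6.675704
u_1 = 6.675704: f = 0.948221, f' = 1.923948 → u_2 = 6.675704 - (0.948221)/(1.923948) = 6.182853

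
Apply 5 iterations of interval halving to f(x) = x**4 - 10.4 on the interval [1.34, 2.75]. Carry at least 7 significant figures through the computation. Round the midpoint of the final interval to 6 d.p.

f(1.340000) = -7.175821, f(2.750000) = 46.791406 (opposite signs)
step 1: m = 2.045000, f(m) = 7.089333 > 0 → root in [1.340000, 2.045000]
step 2: m = 1.692500, f(m) = -2.194317 < 0 → root in [1.692500, 2.045000]
step 3: m = 1.868750, f(m) = 1.795646 > 0 → root in [1.692500, 1.868750]
step 4: m = 1.780625, f(m) = -0.347135 < 0 → root in [1.780625, 1.868750]
step 5: m = 1.824688, f(m) = 0.685467 > 0 → root in [1.780625, 1.824688]
Midpoint of [1.780625, 1.824688] = 1.802656

1.802656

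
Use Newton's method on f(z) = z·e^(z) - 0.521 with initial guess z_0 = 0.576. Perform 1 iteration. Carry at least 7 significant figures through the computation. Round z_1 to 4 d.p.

f'(z) = (z + 1)·e^(z)
z_0 = 0.576000: f = 0.503651, f' = 2.803560 → z_1 = 0.576000 - (0.503651)/(2.803560) = 0.396353

0.3964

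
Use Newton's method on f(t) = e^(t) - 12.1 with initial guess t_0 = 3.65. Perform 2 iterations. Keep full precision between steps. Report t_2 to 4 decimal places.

2.5887

f'(t) = e^(t)
t_0 = 3.650000: f = 26.374666, f' = 38.474666 → t_1 = 3.650000 - (26.374666)/(38.474666) = 2.964493
t_1 = 2.964493: f = 7.284866, f' = 19.384866 → t_2 = 2.964493 - (7.284866)/(19.384866) = 2.588691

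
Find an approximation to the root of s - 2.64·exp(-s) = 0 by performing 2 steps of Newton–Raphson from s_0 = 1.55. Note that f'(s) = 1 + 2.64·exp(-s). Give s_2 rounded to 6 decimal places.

0.984223

s_0 = 1.550000: f = 0.989665, f' = 1.560335 → s_1 = 1.550000 - (0.989665)/(1.560335) = 0.915735
s_1 = 0.915735: f = -0.140852, f' = 2.056587 → s_2 = 0.915735 - (-0.140852)/(2.056587) = 0.984223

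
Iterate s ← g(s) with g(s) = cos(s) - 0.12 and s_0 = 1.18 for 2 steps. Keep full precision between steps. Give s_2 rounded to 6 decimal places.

s_1 = g(1.180000) = 0.260925
s_2 = g(0.260925) = 0.846152

0.846152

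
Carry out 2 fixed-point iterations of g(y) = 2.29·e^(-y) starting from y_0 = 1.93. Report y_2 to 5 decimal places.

1.64241

y_1 = g(1.930000) = 0.332389
y_2 = g(0.332389) = 1.642406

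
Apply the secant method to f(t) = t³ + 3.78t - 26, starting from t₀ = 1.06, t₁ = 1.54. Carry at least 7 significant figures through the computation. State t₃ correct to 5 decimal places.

Secant update: t_(k+1) = t_k − f(t_k)·(t_k − t_(k-1))/(f(t_k) − f(t_(k-1))).
f(t_0) = -20.802184, f(t_1) = -16.526536
t_2 = 1.540000 - (-16.526536)·(1.540000 - 1.060000)/(-16.526536 - (-20.802184)) = 3.395330; f(t_2) = 25.976608
t_3 = 3.395330 - (25.976608)·(3.395330 - 1.540000)/(25.976608 - (-16.526536)) = 2.261410; f(t_3) = -5.887083

2.26141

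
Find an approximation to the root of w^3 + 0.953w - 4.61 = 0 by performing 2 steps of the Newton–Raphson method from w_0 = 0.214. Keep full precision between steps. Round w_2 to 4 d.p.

f'(w) = 3w^2 + 0.953
w_0 = 0.214000: f = -4.396258, f' = 1.090388 → w_1 = 0.214000 - (-4.396258)/(1.090388) = 4.245829
w_1 = 4.245829: f = 75.976090, f' = 55.034185 → w_2 = 4.245829 - (75.976090)/(55.034185) = 2.865303

2.8653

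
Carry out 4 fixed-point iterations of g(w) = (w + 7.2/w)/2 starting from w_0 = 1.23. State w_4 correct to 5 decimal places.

2.68328

w_1 = g(1.230000) = 3.541829
w_2 = g(3.541829) = 2.787339
w_3 = g(2.787339) = 2.685224
w_4 = g(2.685224) = 2.683282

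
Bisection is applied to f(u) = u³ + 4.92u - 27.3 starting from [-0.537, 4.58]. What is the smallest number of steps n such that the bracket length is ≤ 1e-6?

23

Initial width b − a = 4.58 − -0.537 = 5.117000.
After n steps the width is (b−a)/2^n; need (b−a)/2^n ≤ 1e-6.
So n ≥ log₂(5.117000/1e-6) = log₂(5117000.0000) ≈ 22.2869.
Hence n = 23.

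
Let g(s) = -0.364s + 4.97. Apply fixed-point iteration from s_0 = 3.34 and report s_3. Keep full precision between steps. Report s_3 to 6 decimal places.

s_1 = g(3.340000) = 3.754240
s_2 = g(3.754240) = 3.603457
s_3 = g(3.603457) = 3.658342

3.658342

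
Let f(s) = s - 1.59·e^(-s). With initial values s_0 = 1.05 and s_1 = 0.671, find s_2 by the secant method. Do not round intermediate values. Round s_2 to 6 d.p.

Secant update: s_(k+1) = s_k − f(s_k)·(s_k − s_(k-1))/(f(s_k) − f(s_(k-1))).
f(s_0) = 0.493599, f(s_1) = -0.141803
s_2 = 0.671000 - (-0.141803)·(0.671000 - 1.050000)/(-0.141803 - (0.493599)) = 0.755582; f(s_2) = 0.008700

0.755582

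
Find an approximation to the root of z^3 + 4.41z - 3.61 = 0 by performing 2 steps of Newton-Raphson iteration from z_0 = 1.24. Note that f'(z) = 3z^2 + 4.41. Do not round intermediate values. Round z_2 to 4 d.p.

z_0 = 1.240000: f = 3.765024, f' = 9.022800 → z_1 = 1.240000 - (3.765024)/(9.022800) = 0.822721
z_1 = 0.822721: f = 0.575075, f' = 6.440610 → z_2 = 0.822721 - (0.575075)/(6.440610) = 0.733432

0.7334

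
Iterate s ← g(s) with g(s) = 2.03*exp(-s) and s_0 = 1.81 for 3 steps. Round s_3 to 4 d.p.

0.4732

s_1 = g(1.810000) = 0.332218
s_2 = g(0.332218) = 1.456182
s_3 = g(1.456182) = 0.473243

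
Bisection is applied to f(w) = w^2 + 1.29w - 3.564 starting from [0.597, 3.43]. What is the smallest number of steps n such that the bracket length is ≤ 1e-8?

29

Initial width b − a = 3.43 − 0.597 = 2.833000.
After n steps the width is (b−a)/2^n; need (b−a)/2^n ≤ 1e-8.
So n ≥ log₂(2.833000/1e-8) = log₂(283300000.0000) ≈ 28.0778.
Hence n = 29.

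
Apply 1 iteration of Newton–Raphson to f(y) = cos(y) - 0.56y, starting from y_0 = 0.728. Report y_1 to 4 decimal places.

f'(y) = -sin(y) - 0.56
y_0 = 0.728000: f = 0.338827, f' = -1.225378 → y_1 = 0.728000 - (0.338827)/(-1.225378) = 1.004508

1.0045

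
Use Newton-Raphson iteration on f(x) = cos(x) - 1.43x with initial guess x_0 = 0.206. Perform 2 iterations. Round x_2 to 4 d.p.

0.5839

Newton update: x ← x − f(x)/f'(x).
f'(x) = -sin(x) - 1.43
x_0 = 0.206000: f = 0.684277, f' = -1.634546 → x_1 = 0.206000 - (0.684277)/(-1.634546) = 0.624634
x_1 = 0.624634: f = -0.082050, f' = -2.014801 → x_2 = 0.624634 - (-0.082050)/(-2.014801) = 0.583911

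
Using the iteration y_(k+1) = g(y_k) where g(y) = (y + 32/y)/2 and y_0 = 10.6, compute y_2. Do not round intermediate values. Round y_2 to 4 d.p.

y_1 = g(10.600000) = 6.809434
y_2 = g(6.809434) = 5.754398

5.7544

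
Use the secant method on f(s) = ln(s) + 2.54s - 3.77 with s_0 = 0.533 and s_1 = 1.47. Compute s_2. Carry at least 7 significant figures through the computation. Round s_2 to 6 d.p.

Secant update: s_(k+1) = s_k − f(s_k)·(s_k − s_(k-1))/(f(s_k) − f(s_(k-1))).
f(s_0) = -3.045414, f(s_1) = 0.349062
s_2 = 1.470000 - (0.349062)·(1.470000 - 0.533000)/(0.349062 - (-3.045414)) = 1.373646; f(s_2) = 0.036529

1.373646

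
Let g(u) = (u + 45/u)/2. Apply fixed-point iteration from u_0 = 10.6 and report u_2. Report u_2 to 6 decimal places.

u_1 = g(10.600000) = 7.422642
u_2 = g(7.422642) = 6.742587

6.742587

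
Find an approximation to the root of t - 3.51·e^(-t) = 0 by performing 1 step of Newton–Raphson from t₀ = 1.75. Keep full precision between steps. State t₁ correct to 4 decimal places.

Newton update: t ← t − f(t)/f'(t).
f'(t) = 1 + 3.51·e^(-t)
t_0 = 1.750000: f = 1.140053, f' = 1.609947 → t_1 = 1.750000 - (1.140053)/(1.609947) = 1.041869

1.0419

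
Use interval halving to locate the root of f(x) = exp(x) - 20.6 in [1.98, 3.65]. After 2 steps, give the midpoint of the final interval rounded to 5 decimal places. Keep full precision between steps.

f(1.980000) = -13.357257, f(3.650000) = 17.874666 (opposite signs)
step 1: m = 2.815000, f(m) = -3.906824 < 0 → root in [2.815000, 3.650000]
step 2: m = 3.232500, f(m) = 4.742935 > 0 → root in [2.815000, 3.232500]
Midpoint of [2.815000, 3.232500] = 3.023750

3.02375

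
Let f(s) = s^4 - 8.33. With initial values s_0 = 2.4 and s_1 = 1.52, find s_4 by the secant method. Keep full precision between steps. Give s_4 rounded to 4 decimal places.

f(s_0) = 24.847600, f(s_1) = -2.992052
s_2 = 1.520000 - (-2.992052)·(1.520000 - 2.400000)/(-2.992052 - (24.847600)) = 1.614578; f(s_2) = -1.534278
s_3 = 1.614578 - (-1.534278)·(1.614578 - 1.520000)/(-1.534278 - (-2.992052)) = 1.714118; f(s_3) = 0.303032
s_4 = 1.714118 - (0.303032)·(1.714118 - 1.614578)/(0.303032 - (-1.534278)) = 1.697701; f(s_4) = -0.022989

1.6977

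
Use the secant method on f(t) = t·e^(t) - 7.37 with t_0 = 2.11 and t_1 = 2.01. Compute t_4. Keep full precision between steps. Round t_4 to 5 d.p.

f(t_0) = 10.033789, f(t_1) = 7.631268
t_2 = 2.010000 - (7.631268)·(2.010000 - 2.110000)/(7.631268 - (10.033789)) = 1.692364; f(t_2) = 1.823444
t_3 = 1.692364 - (1.823444)·(1.692364 - 2.010000)/(1.823444 - (7.631268)) = 1.592638; f(t_3) = 0.460528
t_4 = 1.592638 - (0.460528)·(1.592638 - 1.692364)/(0.460528 - (1.823444)) = 1.558941; f(t_4) = 0.040867

1.55894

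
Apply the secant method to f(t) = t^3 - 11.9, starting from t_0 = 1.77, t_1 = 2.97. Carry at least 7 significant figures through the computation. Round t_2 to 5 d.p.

2.13923

f(t_0) = -6.354767, f(t_1) = 14.298073
t_2 = 2.970000 - (14.298073)·(2.970000 - 1.770000)/(14.298073 - (-6.354767)) = 2.139234; f(t_2) = -2.110183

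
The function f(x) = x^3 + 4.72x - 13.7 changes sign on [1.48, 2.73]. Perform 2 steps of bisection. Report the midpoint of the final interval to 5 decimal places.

1.63625

f(1.480000) = -3.472608, f(2.730000) = 19.532017 (opposite signs)
step 1: m = 2.105000, f(m) = 5.562908 > 0 → root in [1.480000, 2.105000]
step 2: m = 1.792500, f(m) = 0.520003 > 0 → root in [1.480000, 1.792500]
Midpoint of [1.480000, 1.792500] = 1.636250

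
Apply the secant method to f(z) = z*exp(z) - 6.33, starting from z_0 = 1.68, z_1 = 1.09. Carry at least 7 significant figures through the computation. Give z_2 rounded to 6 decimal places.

1.405643

f(z_0) = 2.684134, f(z_1) = -3.088041
z_2 = 1.090000 - (-3.088041)·(1.090000 - 1.680000)/(-3.088041 - (2.684134)) = 1.405643; f(z_2) = -0.597584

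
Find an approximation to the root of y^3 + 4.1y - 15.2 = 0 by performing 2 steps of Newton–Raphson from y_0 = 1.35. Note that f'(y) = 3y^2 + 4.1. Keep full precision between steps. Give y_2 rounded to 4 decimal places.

Newton update: y ← y − f(y)/f'(y).
y_0 = 1.350000: f = -7.204625, f' = 9.567500 → y_1 = 1.350000 - (-7.204625)/(9.567500) = 2.103031
y_1 = 2.103031: f = 2.723587, f' = 17.368219 → y_2 = 2.103031 - (2.723587)/(17.368219) = 1.946217

1.9462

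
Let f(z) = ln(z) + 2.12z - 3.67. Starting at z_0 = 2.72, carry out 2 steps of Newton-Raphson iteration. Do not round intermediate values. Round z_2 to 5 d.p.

1.53016

Newton update: z ← z − f(z)/f'(z).
f'(z) = 1/z + 2.12
z_0 = 2.720000: f = 3.097032, f' = 2.487647 → z_1 = 2.720000 - (3.097032)/(2.487647) = 1.475036
z_1 = 1.475036: f = -0.154242, f' = 2.797950 → z_2 = 1.475036 - (-0.154242)/(2.797950) = 1.530163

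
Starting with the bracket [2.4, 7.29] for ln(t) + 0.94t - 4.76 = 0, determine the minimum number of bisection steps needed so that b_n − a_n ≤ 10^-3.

Initial width b − a = 7.29 − 2.4 = 4.890000.
After n steps the width is (b−a)/2^n; need (b−a)/2^n ≤ 10^-3.
So n ≥ log₂(4.890000/10^-3) = log₂(4890.0000) ≈ 12.2556.
Hence n = 13.

13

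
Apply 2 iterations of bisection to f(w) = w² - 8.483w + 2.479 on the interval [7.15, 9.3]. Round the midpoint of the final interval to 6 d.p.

7.956250

f(7.150000) = -7.051950, f(9.300000) = 10.077100 (opposite signs)
step 1: m = 8.225000, f(m) = 0.356950 > 0 → root in [7.150000, 8.225000]
step 2: m = 7.687500, f(m) = -3.636406 < 0 → root in [7.687500, 8.225000]
Midpoint of [7.687500, 8.225000] = 7.956250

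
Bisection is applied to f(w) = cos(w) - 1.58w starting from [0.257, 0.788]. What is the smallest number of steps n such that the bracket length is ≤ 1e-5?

Initial width b − a = 0.788 − 0.257 = 0.531000.
After n steps the width is (b−a)/2^n; need (b−a)/2^n ≤ 1e-5.
So n ≥ log₂(0.531000/1e-5) = log₂(53100.0000) ≈ 15.6964.
Hence n = 16.

16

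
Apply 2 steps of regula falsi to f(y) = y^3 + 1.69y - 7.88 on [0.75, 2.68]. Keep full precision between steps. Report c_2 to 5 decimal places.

f(0.750000) = -6.190625, f(2.680000) = 15.898032
step 1: c = 1.290907, f(c) = -3.547148 < 0 → new bracket [1.290907, 2.680000]
step 2: c = 1.544302, f(c) = -1.587170 < 0 → new bracket [1.544302, 2.680000]

1.54430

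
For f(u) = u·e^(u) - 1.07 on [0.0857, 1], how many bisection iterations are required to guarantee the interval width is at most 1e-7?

Initial width b − a = 1 − 0.0857 = 0.914300.
After n steps the width is (b−a)/2^n; need (b−a)/2^n ≤ 1e-7.
So n ≥ log₂(0.914300/1e-7) = log₂(9143000.0000) ≈ 23.1242.
Hence n = 24.

24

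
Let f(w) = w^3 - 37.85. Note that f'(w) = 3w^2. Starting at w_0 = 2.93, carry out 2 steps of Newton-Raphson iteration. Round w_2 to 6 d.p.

3.358788

w_0 = 2.930000: f = -12.696243, f' = 25.754700 → w_1 = 2.930000 - (-12.696243)/(25.754700) = 3.422968
w_1 = 3.422968: f = 2.255923, f' = 35.150130 → w_2 = 3.422968 - (2.255923)/(35.150130) = 3.358788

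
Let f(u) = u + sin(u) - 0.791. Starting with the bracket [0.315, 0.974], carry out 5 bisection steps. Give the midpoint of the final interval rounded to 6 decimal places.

0.407672

f(0.315000) = -0.166184, f(0.974000) = 1.010140 (opposite signs)
step 1: m = 0.644500, f(m) = 0.454299 > 0 → root in [0.315000, 0.644500]
step 2: m = 0.479750, f(m) = 0.150307 > 0 → root in [0.315000, 0.479750]
step 3: m = 0.397375, f(m) = -0.006626 < 0 → root in [0.397375, 0.479750]
step 4: m = 0.438563, f(m) = 0.072201 > 0 → root in [0.397375, 0.438563]
step 5: m = 0.417969, f(m) = 0.032874 > 0 → root in [0.397375, 0.417969]
Midpoint of [0.397375, 0.417969] = 0.407672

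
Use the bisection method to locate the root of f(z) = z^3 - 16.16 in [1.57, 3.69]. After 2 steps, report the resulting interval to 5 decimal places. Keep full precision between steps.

f(1.570000) = -12.290107, f(3.690000) = 34.083409 (opposite signs)
step 1: m = 2.630000, f(m) = 2.031447 > 0 → root in [1.570000, 2.630000]
step 2: m = 2.100000, f(m) = -6.899000 < 0 → root in [2.100000, 2.630000]

[2.10000, 2.63000]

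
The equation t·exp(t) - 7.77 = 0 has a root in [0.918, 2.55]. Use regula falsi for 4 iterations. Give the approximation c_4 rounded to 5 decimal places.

1.53250

False-position update: c = (a·f(b) − b·f(a))/(f(b) − f(a)); replace the endpoint whose sign matches f(c).
f(0.918000) = -5.471074, f(2.550000) = 24.888115
step 1: c = 1.212105, f(c) = -3.696658 < 0 → new bracket [1.212105, 2.550000]
step 2: c = 1.385125, f(c) = -2.235973 < 0 → new bracket [1.385125, 2.550000]
step 3: c = 1.481152, f(c) = -1.255884 < 0 → new bracket [1.481152, 2.550000]
step 4: c = 1.532496, f(c) = -0.674974 < 0 → new bracket [1.532496, 2.550000]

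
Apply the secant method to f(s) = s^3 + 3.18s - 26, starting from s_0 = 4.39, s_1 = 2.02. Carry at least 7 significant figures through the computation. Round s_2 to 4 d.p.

f(s_0) = 72.564719, f(s_1) = -11.333992
s_2 = 2.020000 - (-11.333992)·(2.020000 - 4.390000)/(-11.333992 - (72.564719)) = 2.340167; f(s_2) = -5.742630

2.3402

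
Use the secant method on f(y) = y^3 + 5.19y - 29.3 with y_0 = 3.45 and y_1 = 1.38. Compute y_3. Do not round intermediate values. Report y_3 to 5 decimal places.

f(y_0) = 29.669125, f(y_1) = -19.509728
y_2 = 1.380000 - (-19.509728)·(1.380000 - 3.450000)/(-19.509728 - (29.669125)) = 2.201189; f(y_2) = -7.210554
y_3 = 2.201189 - (-7.210554)·(2.201189 - 1.380000)/(-7.210554 - (-19.509728)) = 2.682622; f(y_3) = 3.928194

2.68262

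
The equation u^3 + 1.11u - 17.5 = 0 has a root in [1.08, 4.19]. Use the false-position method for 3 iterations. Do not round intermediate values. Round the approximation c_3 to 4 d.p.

2.2711

f(1.080000) = -15.041488, f(4.190000) = 60.710959
step 1: c = 1.697525, f(c) = -10.724175 < 0 → new bracket [1.697525, 4.190000]
step 2: c = 2.071707, f(c) = -6.308702 < 0 → new bracket [2.071707, 4.190000]
step 3: c = 2.271106, f(c) = -3.264878 < 0 → new bracket [2.271106, 4.190000]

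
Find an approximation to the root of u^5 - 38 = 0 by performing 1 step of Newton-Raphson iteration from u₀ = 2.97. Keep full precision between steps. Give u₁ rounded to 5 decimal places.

Newton update: u ← u − f(u)/f'(u).
f'(u) = 5u⁴
u_0 = 2.970000: f = 193.090582, f' = 389.041384 → u_1 = 2.970000 - (193.090582)/(389.041384) = 2.473676

2.47368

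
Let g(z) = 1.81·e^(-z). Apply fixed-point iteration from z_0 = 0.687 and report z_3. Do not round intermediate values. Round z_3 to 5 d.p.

0.87387

z_1 = g(0.687000) = 0.910580
z_2 = g(0.910580) = 0.728146
z_3 = g(0.728146) = 0.873874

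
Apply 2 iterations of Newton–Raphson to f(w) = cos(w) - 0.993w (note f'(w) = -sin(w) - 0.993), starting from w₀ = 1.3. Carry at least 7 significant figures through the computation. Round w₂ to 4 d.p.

0.7424

w_0 = 1.300000: f = -1.023401, f' = -1.956558 → w_1 = 1.300000 - (-1.023401)/(-1.956558) = 0.776938
w_1 = 0.776938: f = -0.058436, f' = -1.694099 → w_2 = 0.776938 - (-0.058436)/(-1.694099) = 0.742444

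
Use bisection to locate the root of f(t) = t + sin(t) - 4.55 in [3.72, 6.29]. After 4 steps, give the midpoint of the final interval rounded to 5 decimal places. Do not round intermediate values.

5.40656

f(3.720000) = -1.376691, f(6.290000) = 1.746815 (opposite signs)
step 1: m = 5.005000, f(m) = -0.502494 < 0 → root in [5.005000, 6.290000]
step 2: m = 5.647500, f(m) = 0.503771 > 0 → root in [5.005000, 5.647500]
step 3: m = 5.326250, f(m) = -0.041180 < 0 → root in [5.326250, 5.647500]
step 4: m = 5.486875, f(m) = 0.222094 > 0 → root in [5.326250, 5.486875]
Midpoint of [5.326250, 5.486875] = 5.406562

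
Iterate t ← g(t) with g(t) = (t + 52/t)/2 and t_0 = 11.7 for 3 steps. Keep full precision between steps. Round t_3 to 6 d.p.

t_1 = g(11.700000) = 8.072222
t_2 = g(8.072222) = 7.257033
t_3 = g(7.257033) = 7.211248

7.211248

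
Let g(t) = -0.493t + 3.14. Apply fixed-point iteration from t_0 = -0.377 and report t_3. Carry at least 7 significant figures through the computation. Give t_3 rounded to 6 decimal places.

t_1 = g(-0.377000) = 3.325861
t_2 = g(3.325861) = 1.500351
t_3 = g(1.500351) = 2.400327

2.400327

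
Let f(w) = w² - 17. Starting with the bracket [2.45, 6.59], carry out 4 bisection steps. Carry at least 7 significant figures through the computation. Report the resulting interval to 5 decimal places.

f(2.450000) = -10.997500, f(6.590000) = 26.428100 (opposite signs)
step 1: m = 4.520000, f(m) = 3.430400 > 0 → root in [2.450000, 4.520000]
step 2: m = 3.485000, f(m) = -4.854775 < 0 → root in [3.485000, 4.520000]
step 3: m = 4.002500, f(m) = -0.979994 < 0 → root in [4.002500, 4.520000]
step 4: m = 4.261250, f(m) = 1.158252 > 0 → root in [4.002500, 4.261250]

[4.00250, 4.26125]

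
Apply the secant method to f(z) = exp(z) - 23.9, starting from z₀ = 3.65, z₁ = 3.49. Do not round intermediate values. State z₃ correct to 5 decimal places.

3.18369

f(z_0) = 14.574666, f(z_1) = 8.885948
z_2 = 3.490000 - (8.885948)·(3.490000 - 3.650000)/(8.885948 - (14.574666)) = 3.240075; f(z_2) = 1.635643
z_3 = 3.240075 - (1.635643)·(3.240075 - 3.490000)/(1.635643 - (8.885948)) = 3.183693; f(z_3) = 0.235725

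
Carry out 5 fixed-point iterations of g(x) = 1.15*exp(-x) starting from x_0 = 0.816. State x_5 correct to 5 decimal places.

0.60244

x_1 = g(0.816000) = 0.508526
x_2 = g(0.508526) = 0.691588
x_3 = g(0.691588) = 0.575897
x_4 = g(0.575897) = 0.646530
x_5 = g(0.646530) = 0.602439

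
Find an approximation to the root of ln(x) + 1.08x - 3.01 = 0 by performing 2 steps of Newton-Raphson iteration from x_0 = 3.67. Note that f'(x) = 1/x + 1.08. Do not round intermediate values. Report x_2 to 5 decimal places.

x_0 = 3.670000: f = 2.253792, f' = 1.352480 → x_1 = 3.670000 - (2.253792)/(1.352480) = 2.003585
x_1 = 2.003585: f = -0.151189, f' = 1.579105 → x_2 = 2.003585 - (-0.151189)/(1.579105) = 2.099329

2.09933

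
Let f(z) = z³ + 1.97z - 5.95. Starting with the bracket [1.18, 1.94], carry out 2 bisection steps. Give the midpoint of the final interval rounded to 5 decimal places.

f(1.180000) = -1.982368, f(1.940000) = 5.173184 (opposite signs)
step 1: m = 1.560000, f(m) = 0.919616 > 0 → root in [1.180000, 1.560000]
step 2: m = 1.370000, f(m) = -0.679747 < 0 → root in [1.370000, 1.560000]
Midpoint of [1.370000, 1.560000] = 1.465000

1.46500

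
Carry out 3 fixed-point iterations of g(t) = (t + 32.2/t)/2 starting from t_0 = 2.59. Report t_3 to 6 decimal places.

5.678779

t_1 = g(2.590000) = 7.511216
t_2 = g(7.511216) = 5.899069
t_3 = g(5.899069) = 5.678779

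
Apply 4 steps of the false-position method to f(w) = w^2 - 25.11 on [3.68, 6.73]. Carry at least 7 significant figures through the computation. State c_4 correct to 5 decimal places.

f(3.680000) = -11.567600, f(6.730000) = 20.182900
step 1: c = 4.791201, f(c) = -2.154395 < 0 → new bracket [4.791201, 6.730000]
step 2: c = 4.978195, f(c) = -0.327577 < 0 → new bracket [4.978195, 6.730000]
step 3: c = 5.006173, f(c) = -0.048230 < 0 → new bracket [5.006173, 6.730000]
step 4: c = 5.010283, f(c) = -0.007067 < 0 → new bracket [5.010283, 6.730000]

5.01028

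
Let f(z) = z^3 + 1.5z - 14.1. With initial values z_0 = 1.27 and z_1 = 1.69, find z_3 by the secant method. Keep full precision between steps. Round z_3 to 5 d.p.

Secant update: z_(k+1) = z_k − f(z_k)·(z_k − z_(k-1))/(f(z_k) − f(z_(k-1))).
f(z_0) = -10.146617, f(z_1) = -6.738191
z_2 = 1.690000 - (-6.738191)·(1.690000 - 1.270000)/(-6.738191 - (-10.146617)) = 2.520307; f(z_2) = 5.689319
z_3 = 2.520307 - (5.689319)·(2.520307 - 1.690000)/(5.689319 - (-6.738191)) = 2.140192; f(z_3) = -1.086728

2.14019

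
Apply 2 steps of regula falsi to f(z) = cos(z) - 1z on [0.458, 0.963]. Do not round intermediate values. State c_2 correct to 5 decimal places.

0.73845

False-position update: c = (a·f(b) − b·f(a))/(f(b) − f(a)); replace the endpoint whose sign matches f(c).
f(0.458000) = 0.438939, f(0.963000) = -0.391940
step 1: c = 0.724783, f(c) = 0.023861 > 0 → new bracket [0.724783, 0.963000]
step 2: c = 0.738453, f(c) = 0.001058 > 0 → new bracket [0.738453, 0.963000]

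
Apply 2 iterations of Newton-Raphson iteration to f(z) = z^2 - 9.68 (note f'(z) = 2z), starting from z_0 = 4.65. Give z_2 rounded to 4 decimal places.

3.1209

Newton update: z ← z − f(z)/f'(z).
z_0 = 4.650000: f = 11.942500, f' = 9.300000 → z_1 = 4.650000 - (11.942500)/(9.300000) = 3.365860
z_1 = 3.365860: f = 1.649015, f' = 6.731720 → z_2 = 3.365860 - (1.649015)/(6.731720) = 3.120898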